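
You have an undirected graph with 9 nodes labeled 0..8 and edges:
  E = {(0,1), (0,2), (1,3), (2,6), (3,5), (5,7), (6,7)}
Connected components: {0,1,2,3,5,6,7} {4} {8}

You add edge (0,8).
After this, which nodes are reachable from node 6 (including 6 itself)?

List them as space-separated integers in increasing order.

Before: nodes reachable from 6: {0,1,2,3,5,6,7}
Adding (0,8): merges 6's component with another. Reachability grows.
After: nodes reachable from 6: {0,1,2,3,5,6,7,8}

Answer: 0 1 2 3 5 6 7 8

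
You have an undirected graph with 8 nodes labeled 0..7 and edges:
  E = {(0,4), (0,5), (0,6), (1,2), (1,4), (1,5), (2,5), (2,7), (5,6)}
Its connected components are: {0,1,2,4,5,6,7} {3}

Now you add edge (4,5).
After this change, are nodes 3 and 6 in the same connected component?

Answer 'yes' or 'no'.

Initial components: {0,1,2,4,5,6,7} {3}
Adding edge (4,5): both already in same component {0,1,2,4,5,6,7}. No change.
New components: {0,1,2,4,5,6,7} {3}
Are 3 and 6 in the same component? no

Answer: no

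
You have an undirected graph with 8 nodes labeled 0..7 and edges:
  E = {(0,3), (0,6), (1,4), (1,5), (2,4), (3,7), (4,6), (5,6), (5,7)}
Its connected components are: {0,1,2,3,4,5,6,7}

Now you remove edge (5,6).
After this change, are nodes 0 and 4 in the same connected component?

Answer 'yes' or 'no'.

Initial components: {0,1,2,3,4,5,6,7}
Removing edge (5,6): not a bridge — component count unchanged at 1.
New components: {0,1,2,3,4,5,6,7}
Are 0 and 4 in the same component? yes

Answer: yes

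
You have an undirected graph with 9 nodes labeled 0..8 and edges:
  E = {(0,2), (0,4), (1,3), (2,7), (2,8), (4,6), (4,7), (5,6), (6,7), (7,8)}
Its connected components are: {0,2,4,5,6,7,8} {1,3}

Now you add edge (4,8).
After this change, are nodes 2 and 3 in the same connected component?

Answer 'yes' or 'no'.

Answer: no

Derivation:
Initial components: {0,2,4,5,6,7,8} {1,3}
Adding edge (4,8): both already in same component {0,2,4,5,6,7,8}. No change.
New components: {0,2,4,5,6,7,8} {1,3}
Are 2 and 3 in the same component? no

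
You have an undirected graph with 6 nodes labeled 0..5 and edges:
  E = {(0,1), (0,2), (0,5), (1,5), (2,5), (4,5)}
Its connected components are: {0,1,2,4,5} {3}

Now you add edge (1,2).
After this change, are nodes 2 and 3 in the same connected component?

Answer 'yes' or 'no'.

Initial components: {0,1,2,4,5} {3}
Adding edge (1,2): both already in same component {0,1,2,4,5}. No change.
New components: {0,1,2,4,5} {3}
Are 2 and 3 in the same component? no

Answer: no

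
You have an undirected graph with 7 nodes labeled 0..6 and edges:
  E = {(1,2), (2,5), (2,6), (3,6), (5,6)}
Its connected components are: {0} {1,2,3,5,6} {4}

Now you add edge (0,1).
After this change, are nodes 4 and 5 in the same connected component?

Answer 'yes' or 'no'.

Answer: no

Derivation:
Initial components: {0} {1,2,3,5,6} {4}
Adding edge (0,1): merges {0} and {1,2,3,5,6}.
New components: {0,1,2,3,5,6} {4}
Are 4 and 5 in the same component? no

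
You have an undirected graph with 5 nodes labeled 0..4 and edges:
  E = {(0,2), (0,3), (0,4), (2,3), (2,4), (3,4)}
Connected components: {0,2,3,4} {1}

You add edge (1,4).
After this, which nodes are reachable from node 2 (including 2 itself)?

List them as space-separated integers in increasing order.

Before: nodes reachable from 2: {0,2,3,4}
Adding (1,4): merges 2's component with another. Reachability grows.
After: nodes reachable from 2: {0,1,2,3,4}

Answer: 0 1 2 3 4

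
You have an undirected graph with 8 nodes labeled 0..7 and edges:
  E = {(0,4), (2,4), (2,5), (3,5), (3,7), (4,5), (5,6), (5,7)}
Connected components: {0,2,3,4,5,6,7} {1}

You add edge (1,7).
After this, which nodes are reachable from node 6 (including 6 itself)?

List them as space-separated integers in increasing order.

Answer: 0 1 2 3 4 5 6 7

Derivation:
Before: nodes reachable from 6: {0,2,3,4,5,6,7}
Adding (1,7): merges 6's component with another. Reachability grows.
After: nodes reachable from 6: {0,1,2,3,4,5,6,7}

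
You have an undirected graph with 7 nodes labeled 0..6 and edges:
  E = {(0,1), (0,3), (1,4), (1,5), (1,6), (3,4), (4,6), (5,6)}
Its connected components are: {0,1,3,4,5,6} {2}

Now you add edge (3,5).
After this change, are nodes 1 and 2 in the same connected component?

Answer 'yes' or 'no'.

Answer: no

Derivation:
Initial components: {0,1,3,4,5,6} {2}
Adding edge (3,5): both already in same component {0,1,3,4,5,6}. No change.
New components: {0,1,3,4,5,6} {2}
Are 1 and 2 in the same component? no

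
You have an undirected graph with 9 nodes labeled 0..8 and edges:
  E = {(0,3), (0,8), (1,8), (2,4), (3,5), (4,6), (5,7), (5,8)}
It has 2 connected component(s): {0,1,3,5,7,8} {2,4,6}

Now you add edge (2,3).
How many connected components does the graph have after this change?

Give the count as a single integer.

Answer: 1

Derivation:
Initial component count: 2
Add (2,3): merges two components. Count decreases: 2 -> 1.
New component count: 1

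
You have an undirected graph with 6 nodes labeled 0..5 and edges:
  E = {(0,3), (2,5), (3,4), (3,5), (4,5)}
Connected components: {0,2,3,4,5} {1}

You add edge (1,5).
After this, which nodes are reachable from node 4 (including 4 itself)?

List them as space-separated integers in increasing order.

Answer: 0 1 2 3 4 5

Derivation:
Before: nodes reachable from 4: {0,2,3,4,5}
Adding (1,5): merges 4's component with another. Reachability grows.
After: nodes reachable from 4: {0,1,2,3,4,5}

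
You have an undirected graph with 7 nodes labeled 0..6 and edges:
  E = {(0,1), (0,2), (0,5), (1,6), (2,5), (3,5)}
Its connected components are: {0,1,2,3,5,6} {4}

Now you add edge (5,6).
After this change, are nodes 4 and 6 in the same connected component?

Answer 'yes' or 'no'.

Initial components: {0,1,2,3,5,6} {4}
Adding edge (5,6): both already in same component {0,1,2,3,5,6}. No change.
New components: {0,1,2,3,5,6} {4}
Are 4 and 6 in the same component? no

Answer: no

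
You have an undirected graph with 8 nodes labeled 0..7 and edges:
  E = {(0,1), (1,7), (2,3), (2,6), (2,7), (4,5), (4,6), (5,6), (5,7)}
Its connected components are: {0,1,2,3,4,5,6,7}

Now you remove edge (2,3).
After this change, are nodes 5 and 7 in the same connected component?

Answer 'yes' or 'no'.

Answer: yes

Derivation:
Initial components: {0,1,2,3,4,5,6,7}
Removing edge (2,3): it was a bridge — component count 1 -> 2.
New components: {0,1,2,4,5,6,7} {3}
Are 5 and 7 in the same component? yes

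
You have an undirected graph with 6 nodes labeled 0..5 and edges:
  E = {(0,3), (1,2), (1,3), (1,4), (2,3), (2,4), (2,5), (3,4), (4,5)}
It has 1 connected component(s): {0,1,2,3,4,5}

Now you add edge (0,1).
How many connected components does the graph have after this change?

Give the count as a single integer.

Answer: 1

Derivation:
Initial component count: 1
Add (0,1): endpoints already in same component. Count unchanged: 1.
New component count: 1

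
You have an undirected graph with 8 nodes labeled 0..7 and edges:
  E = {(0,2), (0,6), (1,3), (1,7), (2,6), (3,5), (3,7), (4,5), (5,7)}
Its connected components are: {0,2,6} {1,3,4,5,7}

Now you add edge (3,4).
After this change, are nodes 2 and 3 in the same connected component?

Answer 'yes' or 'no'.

Answer: no

Derivation:
Initial components: {0,2,6} {1,3,4,5,7}
Adding edge (3,4): both already in same component {1,3,4,5,7}. No change.
New components: {0,2,6} {1,3,4,5,7}
Are 2 and 3 in the same component? no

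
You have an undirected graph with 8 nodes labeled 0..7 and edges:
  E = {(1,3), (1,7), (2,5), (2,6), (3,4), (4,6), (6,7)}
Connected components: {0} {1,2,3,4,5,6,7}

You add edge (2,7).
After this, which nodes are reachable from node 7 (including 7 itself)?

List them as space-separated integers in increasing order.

Answer: 1 2 3 4 5 6 7

Derivation:
Before: nodes reachable from 7: {1,2,3,4,5,6,7}
Adding (2,7): both endpoints already in same component. Reachability from 7 unchanged.
After: nodes reachable from 7: {1,2,3,4,5,6,7}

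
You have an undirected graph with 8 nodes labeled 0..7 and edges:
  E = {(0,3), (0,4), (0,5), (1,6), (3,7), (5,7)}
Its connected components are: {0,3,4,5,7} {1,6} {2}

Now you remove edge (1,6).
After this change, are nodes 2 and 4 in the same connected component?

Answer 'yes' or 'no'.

Answer: no

Derivation:
Initial components: {0,3,4,5,7} {1,6} {2}
Removing edge (1,6): it was a bridge — component count 3 -> 4.
New components: {0,3,4,5,7} {1} {2} {6}
Are 2 and 4 in the same component? no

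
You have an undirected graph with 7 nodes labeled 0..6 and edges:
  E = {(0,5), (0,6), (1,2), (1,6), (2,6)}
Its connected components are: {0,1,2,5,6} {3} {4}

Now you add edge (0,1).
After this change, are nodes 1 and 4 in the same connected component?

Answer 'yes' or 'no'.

Initial components: {0,1,2,5,6} {3} {4}
Adding edge (0,1): both already in same component {0,1,2,5,6}. No change.
New components: {0,1,2,5,6} {3} {4}
Are 1 and 4 in the same component? no

Answer: no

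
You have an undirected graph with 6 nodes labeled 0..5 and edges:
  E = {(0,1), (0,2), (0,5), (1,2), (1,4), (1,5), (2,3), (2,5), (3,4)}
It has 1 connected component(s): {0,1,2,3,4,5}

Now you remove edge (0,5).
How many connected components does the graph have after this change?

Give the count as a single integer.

Initial component count: 1
Remove (0,5): not a bridge. Count unchanged: 1.
  After removal, components: {0,1,2,3,4,5}
New component count: 1

Answer: 1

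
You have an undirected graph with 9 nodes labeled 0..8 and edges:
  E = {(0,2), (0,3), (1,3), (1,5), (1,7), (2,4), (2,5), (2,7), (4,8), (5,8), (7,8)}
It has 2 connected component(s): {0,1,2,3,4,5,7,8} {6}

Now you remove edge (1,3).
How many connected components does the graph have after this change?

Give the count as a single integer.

Answer: 2

Derivation:
Initial component count: 2
Remove (1,3): not a bridge. Count unchanged: 2.
  After removal, components: {0,1,2,3,4,5,7,8} {6}
New component count: 2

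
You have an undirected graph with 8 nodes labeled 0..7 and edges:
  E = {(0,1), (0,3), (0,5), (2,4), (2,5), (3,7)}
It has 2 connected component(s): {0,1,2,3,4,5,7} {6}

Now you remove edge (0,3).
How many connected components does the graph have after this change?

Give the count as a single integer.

Initial component count: 2
Remove (0,3): it was a bridge. Count increases: 2 -> 3.
  After removal, components: {0,1,2,4,5} {3,7} {6}
New component count: 3

Answer: 3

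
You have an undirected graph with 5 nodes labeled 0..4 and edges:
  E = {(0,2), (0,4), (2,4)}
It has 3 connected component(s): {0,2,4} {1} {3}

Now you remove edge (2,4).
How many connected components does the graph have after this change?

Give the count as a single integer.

Answer: 3

Derivation:
Initial component count: 3
Remove (2,4): not a bridge. Count unchanged: 3.
  After removal, components: {0,2,4} {1} {3}
New component count: 3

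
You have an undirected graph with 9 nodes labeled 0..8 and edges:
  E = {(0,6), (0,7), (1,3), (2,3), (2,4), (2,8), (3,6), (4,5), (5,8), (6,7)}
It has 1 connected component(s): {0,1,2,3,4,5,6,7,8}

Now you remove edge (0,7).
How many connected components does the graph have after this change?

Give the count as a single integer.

Initial component count: 1
Remove (0,7): not a bridge. Count unchanged: 1.
  After removal, components: {0,1,2,3,4,5,6,7,8}
New component count: 1

Answer: 1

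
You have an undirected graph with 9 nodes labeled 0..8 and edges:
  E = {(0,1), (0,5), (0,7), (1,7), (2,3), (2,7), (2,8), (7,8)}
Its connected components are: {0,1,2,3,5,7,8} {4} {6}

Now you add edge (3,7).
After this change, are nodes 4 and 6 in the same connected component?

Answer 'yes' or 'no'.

Answer: no

Derivation:
Initial components: {0,1,2,3,5,7,8} {4} {6}
Adding edge (3,7): both already in same component {0,1,2,3,5,7,8}. No change.
New components: {0,1,2,3,5,7,8} {4} {6}
Are 4 and 6 in the same component? no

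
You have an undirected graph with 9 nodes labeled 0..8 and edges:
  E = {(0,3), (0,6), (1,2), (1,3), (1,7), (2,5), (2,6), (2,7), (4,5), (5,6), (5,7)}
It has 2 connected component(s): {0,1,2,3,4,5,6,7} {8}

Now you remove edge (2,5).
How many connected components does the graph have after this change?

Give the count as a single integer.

Answer: 2

Derivation:
Initial component count: 2
Remove (2,5): not a bridge. Count unchanged: 2.
  After removal, components: {0,1,2,3,4,5,6,7} {8}
New component count: 2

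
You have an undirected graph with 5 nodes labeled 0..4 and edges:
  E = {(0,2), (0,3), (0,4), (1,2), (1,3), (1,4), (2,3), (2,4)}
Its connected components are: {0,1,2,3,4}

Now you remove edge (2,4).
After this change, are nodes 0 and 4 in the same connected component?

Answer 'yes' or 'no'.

Answer: yes

Derivation:
Initial components: {0,1,2,3,4}
Removing edge (2,4): not a bridge — component count unchanged at 1.
New components: {0,1,2,3,4}
Are 0 and 4 in the same component? yes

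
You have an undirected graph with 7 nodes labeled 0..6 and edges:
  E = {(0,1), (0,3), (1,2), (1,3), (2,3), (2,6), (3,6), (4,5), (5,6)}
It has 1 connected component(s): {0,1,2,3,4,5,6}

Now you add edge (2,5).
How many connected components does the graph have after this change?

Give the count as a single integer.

Answer: 1

Derivation:
Initial component count: 1
Add (2,5): endpoints already in same component. Count unchanged: 1.
New component count: 1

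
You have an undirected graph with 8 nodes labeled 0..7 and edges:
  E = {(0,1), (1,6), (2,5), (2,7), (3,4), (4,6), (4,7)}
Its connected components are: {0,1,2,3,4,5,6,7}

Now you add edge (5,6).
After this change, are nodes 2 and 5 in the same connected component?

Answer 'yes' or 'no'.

Initial components: {0,1,2,3,4,5,6,7}
Adding edge (5,6): both already in same component {0,1,2,3,4,5,6,7}. No change.
New components: {0,1,2,3,4,5,6,7}
Are 2 and 5 in the same component? yes

Answer: yes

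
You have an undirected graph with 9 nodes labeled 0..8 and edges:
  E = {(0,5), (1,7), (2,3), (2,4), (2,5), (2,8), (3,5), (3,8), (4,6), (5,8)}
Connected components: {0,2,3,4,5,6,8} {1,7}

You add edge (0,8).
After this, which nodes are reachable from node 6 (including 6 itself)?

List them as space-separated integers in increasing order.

Answer: 0 2 3 4 5 6 8

Derivation:
Before: nodes reachable from 6: {0,2,3,4,5,6,8}
Adding (0,8): both endpoints already in same component. Reachability from 6 unchanged.
After: nodes reachable from 6: {0,2,3,4,5,6,8}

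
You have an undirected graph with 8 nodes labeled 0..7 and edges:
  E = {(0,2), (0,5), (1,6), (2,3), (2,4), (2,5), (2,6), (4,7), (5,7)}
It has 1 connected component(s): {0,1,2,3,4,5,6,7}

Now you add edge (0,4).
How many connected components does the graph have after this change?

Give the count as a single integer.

Initial component count: 1
Add (0,4): endpoints already in same component. Count unchanged: 1.
New component count: 1

Answer: 1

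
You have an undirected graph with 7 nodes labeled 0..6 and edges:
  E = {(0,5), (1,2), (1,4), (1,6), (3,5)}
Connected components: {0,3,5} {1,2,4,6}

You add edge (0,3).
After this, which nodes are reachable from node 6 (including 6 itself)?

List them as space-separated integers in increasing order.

Before: nodes reachable from 6: {1,2,4,6}
Adding (0,3): both endpoints already in same component. Reachability from 6 unchanged.
After: nodes reachable from 6: {1,2,4,6}

Answer: 1 2 4 6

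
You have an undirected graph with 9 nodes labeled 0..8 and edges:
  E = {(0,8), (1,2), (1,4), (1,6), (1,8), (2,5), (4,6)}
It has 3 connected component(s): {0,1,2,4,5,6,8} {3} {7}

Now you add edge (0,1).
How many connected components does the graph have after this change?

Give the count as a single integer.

Answer: 3

Derivation:
Initial component count: 3
Add (0,1): endpoints already in same component. Count unchanged: 3.
New component count: 3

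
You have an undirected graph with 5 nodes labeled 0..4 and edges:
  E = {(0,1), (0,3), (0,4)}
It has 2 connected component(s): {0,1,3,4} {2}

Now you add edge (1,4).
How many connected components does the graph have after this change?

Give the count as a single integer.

Initial component count: 2
Add (1,4): endpoints already in same component. Count unchanged: 2.
New component count: 2

Answer: 2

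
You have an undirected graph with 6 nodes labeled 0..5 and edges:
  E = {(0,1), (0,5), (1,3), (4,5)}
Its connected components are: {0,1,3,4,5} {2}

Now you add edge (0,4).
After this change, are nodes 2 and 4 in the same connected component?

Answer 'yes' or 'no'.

Answer: no

Derivation:
Initial components: {0,1,3,4,5} {2}
Adding edge (0,4): both already in same component {0,1,3,4,5}. No change.
New components: {0,1,3,4,5} {2}
Are 2 and 4 in the same component? no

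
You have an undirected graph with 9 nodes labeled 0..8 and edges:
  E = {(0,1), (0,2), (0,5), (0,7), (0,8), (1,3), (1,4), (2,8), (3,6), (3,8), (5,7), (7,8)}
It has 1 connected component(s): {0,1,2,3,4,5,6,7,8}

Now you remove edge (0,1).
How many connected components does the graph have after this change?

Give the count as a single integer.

Initial component count: 1
Remove (0,1): not a bridge. Count unchanged: 1.
  After removal, components: {0,1,2,3,4,5,6,7,8}
New component count: 1

Answer: 1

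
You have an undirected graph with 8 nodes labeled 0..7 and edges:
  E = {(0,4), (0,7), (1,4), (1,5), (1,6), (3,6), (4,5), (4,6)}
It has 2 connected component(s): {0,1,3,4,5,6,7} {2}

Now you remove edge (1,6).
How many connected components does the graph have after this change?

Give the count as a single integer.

Initial component count: 2
Remove (1,6): not a bridge. Count unchanged: 2.
  After removal, components: {0,1,3,4,5,6,7} {2}
New component count: 2

Answer: 2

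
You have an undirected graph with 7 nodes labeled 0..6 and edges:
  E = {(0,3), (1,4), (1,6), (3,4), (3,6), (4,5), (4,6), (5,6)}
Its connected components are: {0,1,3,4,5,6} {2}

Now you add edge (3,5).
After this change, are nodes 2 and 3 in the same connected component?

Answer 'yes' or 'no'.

Initial components: {0,1,3,4,5,6} {2}
Adding edge (3,5): both already in same component {0,1,3,4,5,6}. No change.
New components: {0,1,3,4,5,6} {2}
Are 2 and 3 in the same component? no

Answer: no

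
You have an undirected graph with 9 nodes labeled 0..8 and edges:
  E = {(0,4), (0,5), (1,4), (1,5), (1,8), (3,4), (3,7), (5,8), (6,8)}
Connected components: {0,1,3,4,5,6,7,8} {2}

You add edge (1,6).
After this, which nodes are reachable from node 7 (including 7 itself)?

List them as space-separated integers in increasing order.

Answer: 0 1 3 4 5 6 7 8

Derivation:
Before: nodes reachable from 7: {0,1,3,4,5,6,7,8}
Adding (1,6): both endpoints already in same component. Reachability from 7 unchanged.
After: nodes reachable from 7: {0,1,3,4,5,6,7,8}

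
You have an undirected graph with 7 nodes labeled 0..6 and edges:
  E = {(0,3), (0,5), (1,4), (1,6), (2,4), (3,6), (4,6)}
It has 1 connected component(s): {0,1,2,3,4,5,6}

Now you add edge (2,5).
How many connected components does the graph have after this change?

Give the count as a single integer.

Answer: 1

Derivation:
Initial component count: 1
Add (2,5): endpoints already in same component. Count unchanged: 1.
New component count: 1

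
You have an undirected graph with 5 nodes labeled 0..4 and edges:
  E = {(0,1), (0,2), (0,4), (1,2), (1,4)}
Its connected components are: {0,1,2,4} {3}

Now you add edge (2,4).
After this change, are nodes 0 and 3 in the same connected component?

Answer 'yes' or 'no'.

Answer: no

Derivation:
Initial components: {0,1,2,4} {3}
Adding edge (2,4): both already in same component {0,1,2,4}. No change.
New components: {0,1,2,4} {3}
Are 0 and 3 in the same component? no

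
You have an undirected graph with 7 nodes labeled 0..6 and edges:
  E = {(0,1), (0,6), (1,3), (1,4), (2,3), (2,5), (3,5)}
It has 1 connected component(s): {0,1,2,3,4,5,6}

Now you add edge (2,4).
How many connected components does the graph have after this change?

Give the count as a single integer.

Initial component count: 1
Add (2,4): endpoints already in same component. Count unchanged: 1.
New component count: 1

Answer: 1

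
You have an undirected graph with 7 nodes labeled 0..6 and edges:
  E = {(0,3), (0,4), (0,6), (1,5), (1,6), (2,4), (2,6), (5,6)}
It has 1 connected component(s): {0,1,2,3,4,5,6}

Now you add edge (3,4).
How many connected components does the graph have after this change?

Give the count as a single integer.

Answer: 1

Derivation:
Initial component count: 1
Add (3,4): endpoints already in same component. Count unchanged: 1.
New component count: 1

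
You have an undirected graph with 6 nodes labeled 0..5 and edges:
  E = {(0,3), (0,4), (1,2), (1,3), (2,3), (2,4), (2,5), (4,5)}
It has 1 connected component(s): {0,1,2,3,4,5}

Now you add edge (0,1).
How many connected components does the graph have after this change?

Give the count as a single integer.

Initial component count: 1
Add (0,1): endpoints already in same component. Count unchanged: 1.
New component count: 1

Answer: 1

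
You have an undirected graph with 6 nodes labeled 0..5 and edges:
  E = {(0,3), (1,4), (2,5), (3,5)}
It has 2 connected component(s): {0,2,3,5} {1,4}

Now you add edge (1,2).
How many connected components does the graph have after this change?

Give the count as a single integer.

Answer: 1

Derivation:
Initial component count: 2
Add (1,2): merges two components. Count decreases: 2 -> 1.
New component count: 1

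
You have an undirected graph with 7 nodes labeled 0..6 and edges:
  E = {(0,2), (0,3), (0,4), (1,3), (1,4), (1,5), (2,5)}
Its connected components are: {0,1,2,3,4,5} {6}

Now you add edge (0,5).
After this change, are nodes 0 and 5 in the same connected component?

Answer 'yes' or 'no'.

Initial components: {0,1,2,3,4,5} {6}
Adding edge (0,5): both already in same component {0,1,2,3,4,5}. No change.
New components: {0,1,2,3,4,5} {6}
Are 0 and 5 in the same component? yes

Answer: yes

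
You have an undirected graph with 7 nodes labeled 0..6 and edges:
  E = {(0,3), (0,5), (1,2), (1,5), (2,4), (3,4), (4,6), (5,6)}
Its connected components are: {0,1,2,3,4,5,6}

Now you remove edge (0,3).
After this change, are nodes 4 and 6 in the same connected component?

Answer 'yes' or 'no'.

Initial components: {0,1,2,3,4,5,6}
Removing edge (0,3): not a bridge — component count unchanged at 1.
New components: {0,1,2,3,4,5,6}
Are 4 and 6 in the same component? yes

Answer: yes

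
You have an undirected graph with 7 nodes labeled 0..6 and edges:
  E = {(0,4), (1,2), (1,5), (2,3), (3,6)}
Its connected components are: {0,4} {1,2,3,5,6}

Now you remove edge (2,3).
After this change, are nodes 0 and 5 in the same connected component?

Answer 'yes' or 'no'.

Initial components: {0,4} {1,2,3,5,6}
Removing edge (2,3): it was a bridge — component count 2 -> 3.
New components: {0,4} {1,2,5} {3,6}
Are 0 and 5 in the same component? no

Answer: no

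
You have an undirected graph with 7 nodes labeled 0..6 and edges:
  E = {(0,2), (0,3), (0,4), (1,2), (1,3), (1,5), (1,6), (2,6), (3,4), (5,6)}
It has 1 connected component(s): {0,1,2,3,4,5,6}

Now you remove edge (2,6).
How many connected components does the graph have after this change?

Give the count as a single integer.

Initial component count: 1
Remove (2,6): not a bridge. Count unchanged: 1.
  After removal, components: {0,1,2,3,4,5,6}
New component count: 1

Answer: 1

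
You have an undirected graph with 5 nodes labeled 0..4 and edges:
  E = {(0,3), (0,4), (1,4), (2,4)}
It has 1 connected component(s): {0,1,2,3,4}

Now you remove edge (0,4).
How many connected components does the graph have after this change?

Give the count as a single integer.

Initial component count: 1
Remove (0,4): it was a bridge. Count increases: 1 -> 2.
  After removal, components: {0,3} {1,2,4}
New component count: 2

Answer: 2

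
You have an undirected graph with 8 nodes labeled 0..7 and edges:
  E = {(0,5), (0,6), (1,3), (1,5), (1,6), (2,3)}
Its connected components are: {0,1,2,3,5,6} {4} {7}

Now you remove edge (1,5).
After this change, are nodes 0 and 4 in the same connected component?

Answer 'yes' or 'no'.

Initial components: {0,1,2,3,5,6} {4} {7}
Removing edge (1,5): not a bridge — component count unchanged at 3.
New components: {0,1,2,3,5,6} {4} {7}
Are 0 and 4 in the same component? no

Answer: no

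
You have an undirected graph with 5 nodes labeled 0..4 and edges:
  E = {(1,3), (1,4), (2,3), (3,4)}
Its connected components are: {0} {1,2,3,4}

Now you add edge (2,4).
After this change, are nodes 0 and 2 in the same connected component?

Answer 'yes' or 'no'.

Answer: no

Derivation:
Initial components: {0} {1,2,3,4}
Adding edge (2,4): both already in same component {1,2,3,4}. No change.
New components: {0} {1,2,3,4}
Are 0 and 2 in the same component? no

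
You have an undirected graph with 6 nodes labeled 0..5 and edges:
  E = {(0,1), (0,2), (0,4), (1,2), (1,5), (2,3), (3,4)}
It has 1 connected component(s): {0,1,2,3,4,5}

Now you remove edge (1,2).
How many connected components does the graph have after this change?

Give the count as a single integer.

Initial component count: 1
Remove (1,2): not a bridge. Count unchanged: 1.
  After removal, components: {0,1,2,3,4,5}
New component count: 1

Answer: 1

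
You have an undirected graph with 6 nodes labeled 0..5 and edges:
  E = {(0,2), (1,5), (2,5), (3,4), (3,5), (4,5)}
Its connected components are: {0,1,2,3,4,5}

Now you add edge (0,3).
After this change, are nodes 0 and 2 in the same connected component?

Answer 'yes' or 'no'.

Answer: yes

Derivation:
Initial components: {0,1,2,3,4,5}
Adding edge (0,3): both already in same component {0,1,2,3,4,5}. No change.
New components: {0,1,2,3,4,5}
Are 0 and 2 in the same component? yes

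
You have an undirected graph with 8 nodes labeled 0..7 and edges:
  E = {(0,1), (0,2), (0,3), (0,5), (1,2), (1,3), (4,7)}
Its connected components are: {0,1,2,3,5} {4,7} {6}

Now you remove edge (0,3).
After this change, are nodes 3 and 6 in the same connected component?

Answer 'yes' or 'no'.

Answer: no

Derivation:
Initial components: {0,1,2,3,5} {4,7} {6}
Removing edge (0,3): not a bridge — component count unchanged at 3.
New components: {0,1,2,3,5} {4,7} {6}
Are 3 and 6 in the same component? no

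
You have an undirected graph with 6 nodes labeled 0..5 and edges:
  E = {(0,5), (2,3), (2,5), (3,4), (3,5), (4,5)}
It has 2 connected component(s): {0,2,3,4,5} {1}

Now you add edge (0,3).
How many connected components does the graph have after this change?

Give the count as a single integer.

Answer: 2

Derivation:
Initial component count: 2
Add (0,3): endpoints already in same component. Count unchanged: 2.
New component count: 2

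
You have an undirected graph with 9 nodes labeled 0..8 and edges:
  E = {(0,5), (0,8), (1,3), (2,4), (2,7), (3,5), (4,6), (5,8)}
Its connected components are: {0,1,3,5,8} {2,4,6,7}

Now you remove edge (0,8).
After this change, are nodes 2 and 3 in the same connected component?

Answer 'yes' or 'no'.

Answer: no

Derivation:
Initial components: {0,1,3,5,8} {2,4,6,7}
Removing edge (0,8): not a bridge — component count unchanged at 2.
New components: {0,1,3,5,8} {2,4,6,7}
Are 2 and 3 in the same component? no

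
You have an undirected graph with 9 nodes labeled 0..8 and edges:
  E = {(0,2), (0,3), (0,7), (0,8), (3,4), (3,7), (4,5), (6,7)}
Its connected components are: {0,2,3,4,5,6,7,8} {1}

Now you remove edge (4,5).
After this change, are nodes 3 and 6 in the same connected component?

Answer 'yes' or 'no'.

Initial components: {0,2,3,4,5,6,7,8} {1}
Removing edge (4,5): it was a bridge — component count 2 -> 3.
New components: {0,2,3,4,6,7,8} {1} {5}
Are 3 and 6 in the same component? yes

Answer: yes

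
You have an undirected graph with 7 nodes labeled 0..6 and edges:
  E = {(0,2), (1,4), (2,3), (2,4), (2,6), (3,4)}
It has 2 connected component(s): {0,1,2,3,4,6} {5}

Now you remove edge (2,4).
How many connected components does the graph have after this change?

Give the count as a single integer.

Answer: 2

Derivation:
Initial component count: 2
Remove (2,4): not a bridge. Count unchanged: 2.
  After removal, components: {0,1,2,3,4,6} {5}
New component count: 2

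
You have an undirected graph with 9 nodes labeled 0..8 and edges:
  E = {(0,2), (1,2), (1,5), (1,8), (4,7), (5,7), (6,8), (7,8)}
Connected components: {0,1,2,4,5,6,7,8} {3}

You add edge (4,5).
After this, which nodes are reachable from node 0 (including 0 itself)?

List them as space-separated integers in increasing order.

Before: nodes reachable from 0: {0,1,2,4,5,6,7,8}
Adding (4,5): both endpoints already in same component. Reachability from 0 unchanged.
After: nodes reachable from 0: {0,1,2,4,5,6,7,8}

Answer: 0 1 2 4 5 6 7 8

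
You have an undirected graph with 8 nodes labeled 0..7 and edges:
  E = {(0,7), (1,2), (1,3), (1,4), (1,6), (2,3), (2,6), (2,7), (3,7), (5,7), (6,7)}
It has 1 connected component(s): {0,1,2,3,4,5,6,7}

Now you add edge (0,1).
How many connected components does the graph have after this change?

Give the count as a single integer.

Initial component count: 1
Add (0,1): endpoints already in same component. Count unchanged: 1.
New component count: 1

Answer: 1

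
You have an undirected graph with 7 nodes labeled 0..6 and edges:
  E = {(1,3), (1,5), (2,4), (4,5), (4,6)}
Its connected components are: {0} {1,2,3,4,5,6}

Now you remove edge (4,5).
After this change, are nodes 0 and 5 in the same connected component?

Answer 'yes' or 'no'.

Initial components: {0} {1,2,3,4,5,6}
Removing edge (4,5): it was a bridge — component count 2 -> 3.
New components: {0} {1,3,5} {2,4,6}
Are 0 and 5 in the same component? no

Answer: no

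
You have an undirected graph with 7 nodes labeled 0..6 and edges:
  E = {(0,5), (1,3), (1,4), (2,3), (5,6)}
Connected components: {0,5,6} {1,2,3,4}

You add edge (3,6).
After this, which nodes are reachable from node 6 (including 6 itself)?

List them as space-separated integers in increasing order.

Before: nodes reachable from 6: {0,5,6}
Adding (3,6): merges 6's component with another. Reachability grows.
After: nodes reachable from 6: {0,1,2,3,4,5,6}

Answer: 0 1 2 3 4 5 6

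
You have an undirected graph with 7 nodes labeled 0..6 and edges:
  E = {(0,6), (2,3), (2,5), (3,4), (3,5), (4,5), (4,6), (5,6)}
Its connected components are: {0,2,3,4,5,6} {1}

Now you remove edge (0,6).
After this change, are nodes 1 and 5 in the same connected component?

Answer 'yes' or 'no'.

Initial components: {0,2,3,4,5,6} {1}
Removing edge (0,6): it was a bridge — component count 2 -> 3.
New components: {0} {1} {2,3,4,5,6}
Are 1 and 5 in the same component? no

Answer: no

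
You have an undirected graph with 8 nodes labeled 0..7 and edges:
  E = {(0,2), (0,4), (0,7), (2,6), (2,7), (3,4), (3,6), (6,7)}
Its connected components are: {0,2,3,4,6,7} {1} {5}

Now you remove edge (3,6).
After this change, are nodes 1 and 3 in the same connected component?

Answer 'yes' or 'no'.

Answer: no

Derivation:
Initial components: {0,2,3,4,6,7} {1} {5}
Removing edge (3,6): not a bridge — component count unchanged at 3.
New components: {0,2,3,4,6,7} {1} {5}
Are 1 and 3 in the same component? no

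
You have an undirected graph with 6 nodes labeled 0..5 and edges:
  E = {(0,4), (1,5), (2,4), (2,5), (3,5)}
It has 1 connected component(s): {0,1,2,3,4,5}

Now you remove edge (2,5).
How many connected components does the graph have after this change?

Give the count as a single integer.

Answer: 2

Derivation:
Initial component count: 1
Remove (2,5): it was a bridge. Count increases: 1 -> 2.
  After removal, components: {0,2,4} {1,3,5}
New component count: 2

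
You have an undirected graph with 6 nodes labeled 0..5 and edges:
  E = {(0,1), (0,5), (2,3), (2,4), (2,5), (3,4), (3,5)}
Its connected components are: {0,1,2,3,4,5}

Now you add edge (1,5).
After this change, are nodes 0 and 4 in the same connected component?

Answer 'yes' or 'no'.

Answer: yes

Derivation:
Initial components: {0,1,2,3,4,5}
Adding edge (1,5): both already in same component {0,1,2,3,4,5}. No change.
New components: {0,1,2,3,4,5}
Are 0 and 4 in the same component? yes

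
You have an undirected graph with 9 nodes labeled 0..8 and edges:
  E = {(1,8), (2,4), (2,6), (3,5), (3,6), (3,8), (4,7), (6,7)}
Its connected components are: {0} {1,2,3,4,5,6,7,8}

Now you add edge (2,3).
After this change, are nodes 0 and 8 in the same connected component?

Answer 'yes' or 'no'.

Initial components: {0} {1,2,3,4,5,6,7,8}
Adding edge (2,3): both already in same component {1,2,3,4,5,6,7,8}. No change.
New components: {0} {1,2,3,4,5,6,7,8}
Are 0 and 8 in the same component? no

Answer: no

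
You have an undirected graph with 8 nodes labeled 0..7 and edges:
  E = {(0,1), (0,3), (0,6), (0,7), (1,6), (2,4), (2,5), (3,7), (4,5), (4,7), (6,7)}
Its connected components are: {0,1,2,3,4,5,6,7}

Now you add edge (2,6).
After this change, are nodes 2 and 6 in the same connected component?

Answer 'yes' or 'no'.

Answer: yes

Derivation:
Initial components: {0,1,2,3,4,5,6,7}
Adding edge (2,6): both already in same component {0,1,2,3,4,5,6,7}. No change.
New components: {0,1,2,3,4,5,6,7}
Are 2 and 6 in the same component? yes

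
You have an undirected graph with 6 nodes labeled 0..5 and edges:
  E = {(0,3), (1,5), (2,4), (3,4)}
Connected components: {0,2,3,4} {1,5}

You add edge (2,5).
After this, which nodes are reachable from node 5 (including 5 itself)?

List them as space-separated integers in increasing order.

Answer: 0 1 2 3 4 5

Derivation:
Before: nodes reachable from 5: {1,5}
Adding (2,5): merges 5's component with another. Reachability grows.
After: nodes reachable from 5: {0,1,2,3,4,5}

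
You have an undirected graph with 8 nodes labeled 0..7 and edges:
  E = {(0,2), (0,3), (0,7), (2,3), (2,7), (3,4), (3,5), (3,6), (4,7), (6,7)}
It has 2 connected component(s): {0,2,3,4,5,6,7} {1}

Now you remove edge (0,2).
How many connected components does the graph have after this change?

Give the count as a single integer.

Initial component count: 2
Remove (0,2): not a bridge. Count unchanged: 2.
  After removal, components: {0,2,3,4,5,6,7} {1}
New component count: 2

Answer: 2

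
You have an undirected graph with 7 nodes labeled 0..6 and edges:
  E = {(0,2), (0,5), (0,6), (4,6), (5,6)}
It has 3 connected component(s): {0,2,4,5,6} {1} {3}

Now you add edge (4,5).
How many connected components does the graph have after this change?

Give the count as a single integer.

Initial component count: 3
Add (4,5): endpoints already in same component. Count unchanged: 3.
New component count: 3

Answer: 3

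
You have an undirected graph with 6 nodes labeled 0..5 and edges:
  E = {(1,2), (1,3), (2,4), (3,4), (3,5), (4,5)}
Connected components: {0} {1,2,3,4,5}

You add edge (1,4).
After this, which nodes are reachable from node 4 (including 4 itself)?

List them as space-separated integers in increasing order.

Before: nodes reachable from 4: {1,2,3,4,5}
Adding (1,4): both endpoints already in same component. Reachability from 4 unchanged.
After: nodes reachable from 4: {1,2,3,4,5}

Answer: 1 2 3 4 5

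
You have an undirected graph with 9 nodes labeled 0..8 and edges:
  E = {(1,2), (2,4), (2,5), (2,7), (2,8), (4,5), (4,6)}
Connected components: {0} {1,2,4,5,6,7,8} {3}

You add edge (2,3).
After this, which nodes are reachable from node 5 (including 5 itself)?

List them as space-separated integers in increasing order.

Before: nodes reachable from 5: {1,2,4,5,6,7,8}
Adding (2,3): merges 5's component with another. Reachability grows.
After: nodes reachable from 5: {1,2,3,4,5,6,7,8}

Answer: 1 2 3 4 5 6 7 8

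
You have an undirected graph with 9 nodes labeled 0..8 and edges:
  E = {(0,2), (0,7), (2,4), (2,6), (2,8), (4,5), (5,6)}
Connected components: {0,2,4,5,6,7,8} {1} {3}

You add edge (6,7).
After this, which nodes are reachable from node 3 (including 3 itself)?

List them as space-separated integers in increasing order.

Before: nodes reachable from 3: {3}
Adding (6,7): both endpoints already in same component. Reachability from 3 unchanged.
After: nodes reachable from 3: {3}

Answer: 3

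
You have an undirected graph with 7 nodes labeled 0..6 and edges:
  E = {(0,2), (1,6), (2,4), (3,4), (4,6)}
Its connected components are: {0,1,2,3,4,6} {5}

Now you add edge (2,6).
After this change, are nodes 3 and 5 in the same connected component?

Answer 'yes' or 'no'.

Initial components: {0,1,2,3,4,6} {5}
Adding edge (2,6): both already in same component {0,1,2,3,4,6}. No change.
New components: {0,1,2,3,4,6} {5}
Are 3 and 5 in the same component? no

Answer: no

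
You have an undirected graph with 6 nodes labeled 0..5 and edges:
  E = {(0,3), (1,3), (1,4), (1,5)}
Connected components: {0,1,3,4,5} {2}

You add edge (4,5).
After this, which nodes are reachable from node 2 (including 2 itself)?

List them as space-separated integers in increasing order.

Answer: 2

Derivation:
Before: nodes reachable from 2: {2}
Adding (4,5): both endpoints already in same component. Reachability from 2 unchanged.
After: nodes reachable from 2: {2}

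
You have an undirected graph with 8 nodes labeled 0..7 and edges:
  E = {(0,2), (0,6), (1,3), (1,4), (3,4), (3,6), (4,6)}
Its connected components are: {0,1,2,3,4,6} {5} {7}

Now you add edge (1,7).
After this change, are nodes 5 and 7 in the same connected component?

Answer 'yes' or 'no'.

Answer: no

Derivation:
Initial components: {0,1,2,3,4,6} {5} {7}
Adding edge (1,7): merges {0,1,2,3,4,6} and {7}.
New components: {0,1,2,3,4,6,7} {5}
Are 5 and 7 in the same component? no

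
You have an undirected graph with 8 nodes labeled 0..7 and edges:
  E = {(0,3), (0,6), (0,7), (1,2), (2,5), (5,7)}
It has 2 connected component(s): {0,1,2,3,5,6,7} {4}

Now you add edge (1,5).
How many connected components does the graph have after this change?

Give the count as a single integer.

Answer: 2

Derivation:
Initial component count: 2
Add (1,5): endpoints already in same component. Count unchanged: 2.
New component count: 2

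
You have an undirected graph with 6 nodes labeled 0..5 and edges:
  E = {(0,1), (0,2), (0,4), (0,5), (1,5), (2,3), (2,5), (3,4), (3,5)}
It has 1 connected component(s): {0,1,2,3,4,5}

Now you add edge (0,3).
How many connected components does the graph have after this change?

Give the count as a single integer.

Initial component count: 1
Add (0,3): endpoints already in same component. Count unchanged: 1.
New component count: 1

Answer: 1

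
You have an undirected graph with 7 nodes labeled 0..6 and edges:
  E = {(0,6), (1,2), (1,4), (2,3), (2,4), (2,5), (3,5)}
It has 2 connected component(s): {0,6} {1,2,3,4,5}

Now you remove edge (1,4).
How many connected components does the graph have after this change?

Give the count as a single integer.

Initial component count: 2
Remove (1,4): not a bridge. Count unchanged: 2.
  After removal, components: {0,6} {1,2,3,4,5}
New component count: 2

Answer: 2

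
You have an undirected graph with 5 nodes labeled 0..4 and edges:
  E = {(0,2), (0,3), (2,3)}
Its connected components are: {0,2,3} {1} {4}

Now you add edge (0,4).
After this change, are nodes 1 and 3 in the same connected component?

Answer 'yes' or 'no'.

Initial components: {0,2,3} {1} {4}
Adding edge (0,4): merges {0,2,3} and {4}.
New components: {0,2,3,4} {1}
Are 1 and 3 in the same component? no

Answer: no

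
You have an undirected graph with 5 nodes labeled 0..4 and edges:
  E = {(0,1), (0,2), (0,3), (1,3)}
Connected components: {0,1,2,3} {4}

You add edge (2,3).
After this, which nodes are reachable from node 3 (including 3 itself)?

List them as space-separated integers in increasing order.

Answer: 0 1 2 3

Derivation:
Before: nodes reachable from 3: {0,1,2,3}
Adding (2,3): both endpoints already in same component. Reachability from 3 unchanged.
After: nodes reachable from 3: {0,1,2,3}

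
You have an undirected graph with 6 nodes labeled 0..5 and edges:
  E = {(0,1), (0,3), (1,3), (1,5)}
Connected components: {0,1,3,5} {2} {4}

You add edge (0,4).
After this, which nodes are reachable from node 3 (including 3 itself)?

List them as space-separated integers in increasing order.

Before: nodes reachable from 3: {0,1,3,5}
Adding (0,4): merges 3's component with another. Reachability grows.
After: nodes reachable from 3: {0,1,3,4,5}

Answer: 0 1 3 4 5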